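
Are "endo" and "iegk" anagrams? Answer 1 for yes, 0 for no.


Strings: "endo", "iegk"
Sorted first:  deno
Sorted second: egik
Differ at position 0: 'd' vs 'e' => not anagrams

0


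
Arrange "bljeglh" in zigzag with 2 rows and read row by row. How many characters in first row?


Zigzag "bljeglh" into 2 rows:
Placing characters:
  'b' => row 0
  'l' => row 1
  'j' => row 0
  'e' => row 1
  'g' => row 0
  'l' => row 1
  'h' => row 0
Rows:
  Row 0: "bjgh"
  Row 1: "lel"
First row length: 4

4


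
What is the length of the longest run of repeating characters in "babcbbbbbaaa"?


Input: "babcbbbbbaaa"
Scanning for longest run:
  Position 1 ('a'): new char, reset run to 1
  Position 2 ('b'): new char, reset run to 1
  Position 3 ('c'): new char, reset run to 1
  Position 4 ('b'): new char, reset run to 1
  Position 5 ('b'): continues run of 'b', length=2
  Position 6 ('b'): continues run of 'b', length=3
  Position 7 ('b'): continues run of 'b', length=4
  Position 8 ('b'): continues run of 'b', length=5
  Position 9 ('a'): new char, reset run to 1
  Position 10 ('a'): continues run of 'a', length=2
  Position 11 ('a'): continues run of 'a', length=3
Longest run: 'b' with length 5

5


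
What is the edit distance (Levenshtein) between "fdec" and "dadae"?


Computing edit distance: "fdec" -> "dadae"
DP table:
           d    a    d    a    e
      0    1    2    3    4    5
  f   1    1    2    3    4    5
  d   2    1    2    2    3    4
  e   3    2    2    3    3    3
  c   4    3    3    3    4    4
Edit distance = dp[4][5] = 4

4


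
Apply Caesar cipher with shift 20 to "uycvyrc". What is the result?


Caesar cipher: shift "uycvyrc" by 20
  'u' (pos 20) + 20 = pos 14 = 'o'
  'y' (pos 24) + 20 = pos 18 = 's'
  'c' (pos 2) + 20 = pos 22 = 'w'
  'v' (pos 21) + 20 = pos 15 = 'p'
  'y' (pos 24) + 20 = pos 18 = 's'
  'r' (pos 17) + 20 = pos 11 = 'l'
  'c' (pos 2) + 20 = pos 22 = 'w'
Result: oswpslw

oswpslw


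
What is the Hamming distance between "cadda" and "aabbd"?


Comparing "cadda" and "aabbd" position by position:
  Position 0: 'c' vs 'a' => differ
  Position 1: 'a' vs 'a' => same
  Position 2: 'd' vs 'b' => differ
  Position 3: 'd' vs 'b' => differ
  Position 4: 'a' vs 'd' => differ
Total differences (Hamming distance): 4

4


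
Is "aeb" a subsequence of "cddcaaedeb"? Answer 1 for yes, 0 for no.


Check if "aeb" is a subsequence of "cddcaaedeb"
Greedy scan:
  Position 0 ('c'): no match needed
  Position 1 ('d'): no match needed
  Position 2 ('d'): no match needed
  Position 3 ('c'): no match needed
  Position 4 ('a'): matches sub[0] = 'a'
  Position 5 ('a'): no match needed
  Position 6 ('e'): matches sub[1] = 'e'
  Position 7 ('d'): no match needed
  Position 8 ('e'): no match needed
  Position 9 ('b'): matches sub[2] = 'b'
All 3 characters matched => is a subsequence

1


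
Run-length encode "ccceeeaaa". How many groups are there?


Input: ccceeeaaa
Scanning for consecutive runs:
  Group 1: 'c' x 3 (positions 0-2)
  Group 2: 'e' x 3 (positions 3-5)
  Group 3: 'a' x 3 (positions 6-8)
Total groups: 3

3


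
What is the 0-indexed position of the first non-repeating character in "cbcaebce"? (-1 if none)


Input: cbcaebce
Character frequencies:
  'a': 1
  'b': 2
  'c': 3
  'e': 2
Scanning left to right for freq == 1:
  Position 0 ('c'): freq=3, skip
  Position 1 ('b'): freq=2, skip
  Position 2 ('c'): freq=3, skip
  Position 3 ('a'): unique! => answer = 3

3


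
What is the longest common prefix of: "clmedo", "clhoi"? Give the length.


Words: clmedo, clhoi
  Position 0: all 'c' => match
  Position 1: all 'l' => match
  Position 2: ('m', 'h') => mismatch, stop
LCP = "cl" (length 2)

2


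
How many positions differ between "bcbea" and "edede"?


Comparing "bcbea" and "edede" position by position:
  Position 0: 'b' vs 'e' => DIFFER
  Position 1: 'c' vs 'd' => DIFFER
  Position 2: 'b' vs 'e' => DIFFER
  Position 3: 'e' vs 'd' => DIFFER
  Position 4: 'a' vs 'e' => DIFFER
Positions that differ: 5

5


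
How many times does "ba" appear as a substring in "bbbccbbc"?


Searching for "ba" in "bbbccbbc"
Scanning each position:
  Position 0: "bb" => no
  Position 1: "bb" => no
  Position 2: "bc" => no
  Position 3: "cc" => no
  Position 4: "cb" => no
  Position 5: "bb" => no
  Position 6: "bc" => no
Total occurrences: 0

0


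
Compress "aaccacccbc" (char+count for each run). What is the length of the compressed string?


Input: aaccacccbc
Runs:
  'a' x 2 => "a2"
  'c' x 2 => "c2"
  'a' x 1 => "a1"
  'c' x 3 => "c3"
  'b' x 1 => "b1"
  'c' x 1 => "c1"
Compressed: "a2c2a1c3b1c1"
Compressed length: 12

12


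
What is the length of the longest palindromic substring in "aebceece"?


Input: "aebceece"
Checking substrings for palindromes:
  [3:7] "ceec" (len 4) => palindrome
  [5:8] "ece" (len 3) => palindrome
  [4:6] "ee" (len 2) => palindrome
Longest palindromic substring: "ceec" with length 4

4


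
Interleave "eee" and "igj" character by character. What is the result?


Interleaving "eee" and "igj":
  Position 0: 'e' from first, 'i' from second => "ei"
  Position 1: 'e' from first, 'g' from second => "eg"
  Position 2: 'e' from first, 'j' from second => "ej"
Result: eiegej

eiegej


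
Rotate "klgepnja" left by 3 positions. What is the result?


Input: "klgepnja", rotate left by 3
First 3 characters: "klg"
Remaining characters: "epnja"
Concatenate remaining + first: "epnja" + "klg" = "epnjaklg"

epnjaklg


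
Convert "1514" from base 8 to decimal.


Input: "1514" in base 8
Positional expansion:
  Digit '1' (value 1) x 8^3 = 512
  Digit '5' (value 5) x 8^2 = 320
  Digit '1' (value 1) x 8^1 = 8
  Digit '4' (value 4) x 8^0 = 4
Sum = 844

844


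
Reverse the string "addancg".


Input: addancg
Reading characters right to left:
  Position 6: 'g'
  Position 5: 'c'
  Position 4: 'n'
  Position 3: 'a'
  Position 2: 'd'
  Position 1: 'd'
  Position 0: 'a'
Reversed: gcnadda

gcnadda


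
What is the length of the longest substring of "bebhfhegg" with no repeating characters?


Input: "bebhfhegg"
Sliding window (track last position of each char):
  Position 0 ('b'): window [0,0] length 1 -- new best
  Position 1 ('e'): window [0,1] length 2 -- new best
  Position 2 ('b'): repeat (last at 0), move window start to 1
  Position 2 ('b'): window [1,2] length 2
  Position 3 ('h'): window [1,3] length 3 -- new best
  Position 4 ('f'): window [1,4] length 4 -- new best
  Position 5 ('h'): repeat (last at 3), move window start to 4
  Position 5 ('h'): window [4,5] length 2
  Position 6 ('e'): window [4,6] length 3
  Position 7 ('g'): window [4,7] length 4
  Position 8 ('g'): repeat (last at 7), move window start to 8
  Position 8 ('g'): window [8,8] length 1
Longest substring with no repeats: "ebhf" with length 4

4


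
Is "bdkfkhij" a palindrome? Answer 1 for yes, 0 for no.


Input: bdkfkhij
Reversed: jihkfkdb
  Compare pos 0 ('b') with pos 7 ('j'): MISMATCH
  Compare pos 1 ('d') with pos 6 ('i'): MISMATCH
  Compare pos 2 ('k') with pos 5 ('h'): MISMATCH
  Compare pos 3 ('f') with pos 4 ('k'): MISMATCH
Result: not a palindrome

0


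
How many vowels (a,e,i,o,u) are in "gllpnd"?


Input: gllpnd
Checking each character:
  'g' at position 0: consonant
  'l' at position 1: consonant
  'l' at position 2: consonant
  'p' at position 3: consonant
  'n' at position 4: consonant
  'd' at position 5: consonant
Total vowels: 0

0


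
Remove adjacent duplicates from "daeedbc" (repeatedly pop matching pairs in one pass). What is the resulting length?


Input: daeedbc
Stack-based adjacent duplicate removal:
  Read 'd': push. Stack: d
  Read 'a': push. Stack: da
  Read 'e': push. Stack: dae
  Read 'e': matches stack top 'e' => pop. Stack: da
  Read 'd': push. Stack: dad
  Read 'b': push. Stack: dadb
  Read 'c': push. Stack: dadbc
Final stack: "dadbc" (length 5)

5


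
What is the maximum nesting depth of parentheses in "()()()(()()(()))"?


Input: "()()()(()()(()))"
Tracking depth:
  Position 0 '(': depth becomes 1
  Position 1 ')': depth becomes 0
  Position 2 '(': depth becomes 1
  Position 3 ')': depth becomes 0
  Position 4 '(': depth becomes 1
  Position 5 ')': depth becomes 0
  Position 6 '(': depth becomes 1
  Position 7 '(': depth becomes 2
  Position 8 ')': depth becomes 1
  Position 9 '(': depth becomes 2
  Position 10 ')': depth becomes 1
  Position 11 '(': depth becomes 2
  Position 12 '(': depth becomes 3
  Position 13 ')': depth becomes 2
  Position 14 ')': depth becomes 1
  Position 15 ')': depth becomes 0
Maximum depth reached: 3

3


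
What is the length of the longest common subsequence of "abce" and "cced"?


LCS of "abce" and "cced"
DP table:
           c    c    e    d
      0    0    0    0    0
  a   0    0    0    0    0
  b   0    0    0    0    0
  c   0    1    1    1    1
  e   0    1    1    2    2
LCS length = dp[4][4] = 2

2


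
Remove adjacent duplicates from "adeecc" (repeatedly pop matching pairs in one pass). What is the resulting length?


Input: adeecc
Stack-based adjacent duplicate removal:
  Read 'a': push. Stack: a
  Read 'd': push. Stack: ad
  Read 'e': push. Stack: ade
  Read 'e': matches stack top 'e' => pop. Stack: ad
  Read 'c': push. Stack: adc
  Read 'c': matches stack top 'c' => pop. Stack: ad
Final stack: "ad" (length 2)

2


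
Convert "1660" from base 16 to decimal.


Input: "1660" in base 16
Positional expansion:
  Digit '1' (value 1) x 16^3 = 4096
  Digit '6' (value 6) x 16^2 = 1536
  Digit '6' (value 6) x 16^1 = 96
  Digit '0' (value 0) x 16^0 = 0
Sum = 5728

5728


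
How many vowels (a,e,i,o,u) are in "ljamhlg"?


Input: ljamhlg
Checking each character:
  'l' at position 0: consonant
  'j' at position 1: consonant
  'a' at position 2: vowel (running total: 1)
  'm' at position 3: consonant
  'h' at position 4: consonant
  'l' at position 5: consonant
  'g' at position 6: consonant
Total vowels: 1

1


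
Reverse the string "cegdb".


Input: cegdb
Reading characters right to left:
  Position 4: 'b'
  Position 3: 'd'
  Position 2: 'g'
  Position 1: 'e'
  Position 0: 'c'
Reversed: bdgec

bdgec


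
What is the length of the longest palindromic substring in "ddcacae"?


Input: "ddcacae"
Checking substrings for palindromes:
  [2:5] "cac" (len 3) => palindrome
  [3:6] "aca" (len 3) => palindrome
  [0:2] "dd" (len 2) => palindrome
Longest palindromic substring: "cac" with length 3

3


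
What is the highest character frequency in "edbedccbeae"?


Input: edbedccbeae
Character counts:
  'a': 1
  'b': 2
  'c': 2
  'd': 2
  'e': 4
Maximum frequency: 4

4


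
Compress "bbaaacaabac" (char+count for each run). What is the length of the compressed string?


Input: bbaaacaabac
Runs:
  'b' x 2 => "b2"
  'a' x 3 => "a3"
  'c' x 1 => "c1"
  'a' x 2 => "a2"
  'b' x 1 => "b1"
  'a' x 1 => "a1"
  'c' x 1 => "c1"
Compressed: "b2a3c1a2b1a1c1"
Compressed length: 14

14


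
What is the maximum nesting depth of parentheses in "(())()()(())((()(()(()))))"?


Input: "(())()()(())((()(()(()))))"
Tracking depth:
  Position 0 '(': depth becomes 1
  Position 1 '(': depth becomes 2
  Position 2 ')': depth becomes 1
  Position 3 ')': depth becomes 0
  Position 4 '(': depth becomes 1
  Position 5 ')': depth becomes 0
  Position 6 '(': depth becomes 1
  Position 7 ')': depth becomes 0
  Position 8 '(': depth becomes 1
  Position 9 '(': depth becomes 2
  Position 10 ')': depth becomes 1
  Position 11 ')': depth becomes 0
  Position 12 '(': depth becomes 1
  Position 13 '(': depth becomes 2
  Position 14 '(': depth becomes 3
  Position 15 ')': depth becomes 2
  Position 16 '(': depth becomes 3
  Position 17 '(': depth becomes 4
  Position 18 ')': depth becomes 3
  Position 19 '(': depth becomes 4
  Position 20 '(': depth becomes 5
  Position 21 ')': depth becomes 4
  Position 22 ')': depth becomes 3
  Position 23 ')': depth becomes 2
  Position 24 ')': depth becomes 1
  Position 25 ')': depth becomes 0
Maximum depth reached: 5

5


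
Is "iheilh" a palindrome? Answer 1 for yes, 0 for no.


Input: iheilh
Reversed: hliehi
  Compare pos 0 ('i') with pos 5 ('h'): MISMATCH
  Compare pos 1 ('h') with pos 4 ('l'): MISMATCH
  Compare pos 2 ('e') with pos 3 ('i'): MISMATCH
Result: not a palindrome

0


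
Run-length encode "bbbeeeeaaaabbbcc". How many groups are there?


Input: bbbeeeeaaaabbbcc
Scanning for consecutive runs:
  Group 1: 'b' x 3 (positions 0-2)
  Group 2: 'e' x 4 (positions 3-6)
  Group 3: 'a' x 4 (positions 7-10)
  Group 4: 'b' x 3 (positions 11-13)
  Group 5: 'c' x 2 (positions 14-15)
Total groups: 5

5


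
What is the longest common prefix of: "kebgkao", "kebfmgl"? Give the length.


Words: kebgkao, kebfmgl
  Position 0: all 'k' => match
  Position 1: all 'e' => match
  Position 2: all 'b' => match
  Position 3: ('g', 'f') => mismatch, stop
LCP = "keb" (length 3)

3


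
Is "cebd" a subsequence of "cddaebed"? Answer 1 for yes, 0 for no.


Check if "cebd" is a subsequence of "cddaebed"
Greedy scan:
  Position 0 ('c'): matches sub[0] = 'c'
  Position 1 ('d'): no match needed
  Position 2 ('d'): no match needed
  Position 3 ('a'): no match needed
  Position 4 ('e'): matches sub[1] = 'e'
  Position 5 ('b'): matches sub[2] = 'b'
  Position 6 ('e'): no match needed
  Position 7 ('d'): matches sub[3] = 'd'
All 4 characters matched => is a subsequence

1


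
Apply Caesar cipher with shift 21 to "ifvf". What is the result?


Caesar cipher: shift "ifvf" by 21
  'i' (pos 8) + 21 = pos 3 = 'd'
  'f' (pos 5) + 21 = pos 0 = 'a'
  'v' (pos 21) + 21 = pos 16 = 'q'
  'f' (pos 5) + 21 = pos 0 = 'a'
Result: daqa

daqa


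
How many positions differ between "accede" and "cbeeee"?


Comparing "accede" and "cbeeee" position by position:
  Position 0: 'a' vs 'c' => DIFFER
  Position 1: 'c' vs 'b' => DIFFER
  Position 2: 'c' vs 'e' => DIFFER
  Position 3: 'e' vs 'e' => same
  Position 4: 'd' vs 'e' => DIFFER
  Position 5: 'e' vs 'e' => same
Positions that differ: 4

4


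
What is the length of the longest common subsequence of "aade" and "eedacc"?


LCS of "aade" and "eedacc"
DP table:
           e    e    d    a    c    c
      0    0    0    0    0    0    0
  a   0    0    0    0    1    1    1
  a   0    0    0    0    1    1    1
  d   0    0    0    1    1    1    1
  e   0    1    1    1    1    1    1
LCS length = dp[4][6] = 1

1


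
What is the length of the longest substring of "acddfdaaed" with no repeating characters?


Input: "acddfdaaed"
Sliding window (track last position of each char):
  Position 0 ('a'): window [0,0] length 1 -- new best
  Position 1 ('c'): window [0,1] length 2 -- new best
  Position 2 ('d'): window [0,2] length 3 -- new best
  Position 3 ('d'): repeat (last at 2), move window start to 3
  Position 3 ('d'): window [3,3] length 1
  Position 4 ('f'): window [3,4] length 2
  Position 5 ('d'): repeat (last at 3), move window start to 4
  Position 5 ('d'): window [4,5] length 2
  Position 6 ('a'): window [4,6] length 3
  Position 7 ('a'): repeat (last at 6), move window start to 7
  Position 7 ('a'): window [7,7] length 1
  Position 8 ('e'): window [7,8] length 2
  Position 9 ('d'): window [7,9] length 3
Longest substring with no repeats: "acd" with length 3

3


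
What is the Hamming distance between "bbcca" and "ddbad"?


Comparing "bbcca" and "ddbad" position by position:
  Position 0: 'b' vs 'd' => differ
  Position 1: 'b' vs 'd' => differ
  Position 2: 'c' vs 'b' => differ
  Position 3: 'c' vs 'a' => differ
  Position 4: 'a' vs 'd' => differ
Total differences (Hamming distance): 5

5


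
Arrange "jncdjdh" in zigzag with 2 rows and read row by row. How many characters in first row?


Zigzag "jncdjdh" into 2 rows:
Placing characters:
  'j' => row 0
  'n' => row 1
  'c' => row 0
  'd' => row 1
  'j' => row 0
  'd' => row 1
  'h' => row 0
Rows:
  Row 0: "jcjh"
  Row 1: "ndd"
First row length: 4

4


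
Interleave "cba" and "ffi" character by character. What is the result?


Interleaving "cba" and "ffi":
  Position 0: 'c' from first, 'f' from second => "cf"
  Position 1: 'b' from first, 'f' from second => "bf"
  Position 2: 'a' from first, 'i' from second => "ai"
Result: cfbfai

cfbfai


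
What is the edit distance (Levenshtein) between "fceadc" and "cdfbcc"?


Computing edit distance: "fceadc" -> "cdfbcc"
DP table:
           c    d    f    b    c    c
      0    1    2    3    4    5    6
  f   1    1    2    2    3    4    5
  c   2    1    2    3    3    3    4
  e   3    2    2    3    4    4    4
  a   4    3    3    3    4    5    5
  d   5    4    3    4    4    5    6
  c   6    5    4    4    5    4    5
Edit distance = dp[6][6] = 5

5


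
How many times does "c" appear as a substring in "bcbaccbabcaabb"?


Searching for "c" in "bcbaccbabcaabb"
Scanning each position:
  Position 0: "b" => no
  Position 1: "c" => MATCH
  Position 2: "b" => no
  Position 3: "a" => no
  Position 4: "c" => MATCH
  Position 5: "c" => MATCH
  Position 6: "b" => no
  Position 7: "a" => no
  Position 8: "b" => no
  Position 9: "c" => MATCH
  Position 10: "a" => no
  Position 11: "a" => no
  Position 12: "b" => no
  Position 13: "b" => no
Total occurrences: 4

4


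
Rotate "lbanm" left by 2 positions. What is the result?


Input: "lbanm", rotate left by 2
First 2 characters: "lb"
Remaining characters: "anm"
Concatenate remaining + first: "anm" + "lb" = "anmlb"

anmlb


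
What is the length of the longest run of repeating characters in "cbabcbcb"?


Input: "cbabcbcb"
Scanning for longest run:
  Position 1 ('b'): new char, reset run to 1
  Position 2 ('a'): new char, reset run to 1
  Position 3 ('b'): new char, reset run to 1
  Position 4 ('c'): new char, reset run to 1
  Position 5 ('b'): new char, reset run to 1
  Position 6 ('c'): new char, reset run to 1
  Position 7 ('b'): new char, reset run to 1
Longest run: 'c' with length 1

1


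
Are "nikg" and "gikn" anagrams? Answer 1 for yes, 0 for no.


Strings: "nikg", "gikn"
Sorted first:  gikn
Sorted second: gikn
Sorted forms match => anagrams

1


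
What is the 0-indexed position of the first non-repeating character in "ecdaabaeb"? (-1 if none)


Input: ecdaabaeb
Character frequencies:
  'a': 3
  'b': 2
  'c': 1
  'd': 1
  'e': 2
Scanning left to right for freq == 1:
  Position 0 ('e'): freq=2, skip
  Position 1 ('c'): unique! => answer = 1

1


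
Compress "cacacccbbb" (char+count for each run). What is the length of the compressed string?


Input: cacacccbbb
Runs:
  'c' x 1 => "c1"
  'a' x 1 => "a1"
  'c' x 1 => "c1"
  'a' x 1 => "a1"
  'c' x 3 => "c3"
  'b' x 3 => "b3"
Compressed: "c1a1c1a1c3b3"
Compressed length: 12

12


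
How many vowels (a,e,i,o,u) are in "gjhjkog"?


Input: gjhjkog
Checking each character:
  'g' at position 0: consonant
  'j' at position 1: consonant
  'h' at position 2: consonant
  'j' at position 3: consonant
  'k' at position 4: consonant
  'o' at position 5: vowel (running total: 1)
  'g' at position 6: consonant
Total vowels: 1

1


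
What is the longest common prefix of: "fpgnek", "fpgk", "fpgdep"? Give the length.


Words: fpgnek, fpgk, fpgdep
  Position 0: all 'f' => match
  Position 1: all 'p' => match
  Position 2: all 'g' => match
  Position 3: ('n', 'k', 'd') => mismatch, stop
LCP = "fpg" (length 3)

3


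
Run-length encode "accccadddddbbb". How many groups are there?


Input: accccadddddbbb
Scanning for consecutive runs:
  Group 1: 'a' x 1 (positions 0-0)
  Group 2: 'c' x 4 (positions 1-4)
  Group 3: 'a' x 1 (positions 5-5)
  Group 4: 'd' x 5 (positions 6-10)
  Group 5: 'b' x 3 (positions 11-13)
Total groups: 5

5


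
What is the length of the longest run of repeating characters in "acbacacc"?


Input: "acbacacc"
Scanning for longest run:
  Position 1 ('c'): new char, reset run to 1
  Position 2 ('b'): new char, reset run to 1
  Position 3 ('a'): new char, reset run to 1
  Position 4 ('c'): new char, reset run to 1
  Position 5 ('a'): new char, reset run to 1
  Position 6 ('c'): new char, reset run to 1
  Position 7 ('c'): continues run of 'c', length=2
Longest run: 'c' with length 2

2


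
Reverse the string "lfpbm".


Input: lfpbm
Reading characters right to left:
  Position 4: 'm'
  Position 3: 'b'
  Position 2: 'p'
  Position 1: 'f'
  Position 0: 'l'
Reversed: mbpfl

mbpfl


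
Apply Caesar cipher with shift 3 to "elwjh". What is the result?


Caesar cipher: shift "elwjh" by 3
  'e' (pos 4) + 3 = pos 7 = 'h'
  'l' (pos 11) + 3 = pos 14 = 'o'
  'w' (pos 22) + 3 = pos 25 = 'z'
  'j' (pos 9) + 3 = pos 12 = 'm'
  'h' (pos 7) + 3 = pos 10 = 'k'
Result: hozmk

hozmk


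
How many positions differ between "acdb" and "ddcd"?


Comparing "acdb" and "ddcd" position by position:
  Position 0: 'a' vs 'd' => DIFFER
  Position 1: 'c' vs 'd' => DIFFER
  Position 2: 'd' vs 'c' => DIFFER
  Position 3: 'b' vs 'd' => DIFFER
Positions that differ: 4

4


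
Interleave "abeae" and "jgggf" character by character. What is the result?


Interleaving "abeae" and "jgggf":
  Position 0: 'a' from first, 'j' from second => "aj"
  Position 1: 'b' from first, 'g' from second => "bg"
  Position 2: 'e' from first, 'g' from second => "eg"
  Position 3: 'a' from first, 'g' from second => "ag"
  Position 4: 'e' from first, 'f' from second => "ef"
Result: ajbgegagef

ajbgegagef


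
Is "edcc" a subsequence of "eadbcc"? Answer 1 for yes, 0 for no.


Check if "edcc" is a subsequence of "eadbcc"
Greedy scan:
  Position 0 ('e'): matches sub[0] = 'e'
  Position 1 ('a'): no match needed
  Position 2 ('d'): matches sub[1] = 'd'
  Position 3 ('b'): no match needed
  Position 4 ('c'): matches sub[2] = 'c'
  Position 5 ('c'): matches sub[3] = 'c'
All 4 characters matched => is a subsequence

1


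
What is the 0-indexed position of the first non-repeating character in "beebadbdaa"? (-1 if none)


Input: beebadbdaa
Character frequencies:
  'a': 3
  'b': 3
  'd': 2
  'e': 2
Scanning left to right for freq == 1:
  Position 0 ('b'): freq=3, skip
  Position 1 ('e'): freq=2, skip
  Position 2 ('e'): freq=2, skip
  Position 3 ('b'): freq=3, skip
  Position 4 ('a'): freq=3, skip
  Position 5 ('d'): freq=2, skip
  Position 6 ('b'): freq=3, skip
  Position 7 ('d'): freq=2, skip
  Position 8 ('a'): freq=3, skip
  Position 9 ('a'): freq=3, skip
  No unique character found => answer = -1

-1


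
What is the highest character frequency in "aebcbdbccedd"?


Input: aebcbdbccedd
Character counts:
  'a': 1
  'b': 3
  'c': 3
  'd': 3
  'e': 2
Maximum frequency: 3

3


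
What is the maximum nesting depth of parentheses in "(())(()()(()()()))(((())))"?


Input: "(())(()()(()()()))(((())))"
Tracking depth:
  Position 0 '(': depth becomes 1
  Position 1 '(': depth becomes 2
  Position 2 ')': depth becomes 1
  Position 3 ')': depth becomes 0
  Position 4 '(': depth becomes 1
  Position 5 '(': depth becomes 2
  Position 6 ')': depth becomes 1
  Position 7 '(': depth becomes 2
  Position 8 ')': depth becomes 1
  Position 9 '(': depth becomes 2
  Position 10 '(': depth becomes 3
  Position 11 ')': depth becomes 2
  Position 12 '(': depth becomes 3
  Position 13 ')': depth becomes 2
  Position 14 '(': depth becomes 3
  Position 15 ')': depth becomes 2
  Position 16 ')': depth becomes 1
  Position 17 ')': depth becomes 0
  Position 18 '(': depth becomes 1
  Position 19 '(': depth becomes 2
  Position 20 '(': depth becomes 3
  Position 21 '(': depth becomes 4
  Position 22 ')': depth becomes 3
  Position 23 ')': depth becomes 2
  Position 24 ')': depth becomes 1
  Position 25 ')': depth becomes 0
Maximum depth reached: 4

4


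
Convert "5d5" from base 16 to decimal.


Input: "5d5" in base 16
Positional expansion:
  Digit '5' (value 5) x 16^2 = 1280
  Digit 'd' (value 13) x 16^1 = 208
  Digit '5' (value 5) x 16^0 = 5
Sum = 1493

1493


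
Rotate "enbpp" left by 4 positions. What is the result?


Input: "enbpp", rotate left by 4
First 4 characters: "enbp"
Remaining characters: "p"
Concatenate remaining + first: "p" + "enbp" = "penbp"

penbp


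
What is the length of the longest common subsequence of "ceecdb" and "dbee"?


LCS of "ceecdb" and "dbee"
DP table:
           d    b    e    e
      0    0    0    0    0
  c   0    0    0    0    0
  e   0    0    0    1    1
  e   0    0    0    1    2
  c   0    0    0    1    2
  d   0    1    1    1    2
  b   0    1    2    2    2
LCS length = dp[6][4] = 2

2


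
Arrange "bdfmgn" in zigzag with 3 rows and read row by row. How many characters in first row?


Zigzag "bdfmgn" into 3 rows:
Placing characters:
  'b' => row 0
  'd' => row 1
  'f' => row 2
  'm' => row 1
  'g' => row 0
  'n' => row 1
Rows:
  Row 0: "bg"
  Row 1: "dmn"
  Row 2: "f"
First row length: 2

2


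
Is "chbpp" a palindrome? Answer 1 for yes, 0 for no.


Input: chbpp
Reversed: ppbhc
  Compare pos 0 ('c') with pos 4 ('p'): MISMATCH
  Compare pos 1 ('h') with pos 3 ('p'): MISMATCH
Result: not a palindrome

0


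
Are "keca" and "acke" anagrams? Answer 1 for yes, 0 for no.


Strings: "keca", "acke"
Sorted first:  acek
Sorted second: acek
Sorted forms match => anagrams

1


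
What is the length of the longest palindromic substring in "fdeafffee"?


Input: "fdeafffee"
Checking substrings for palindromes:
  [4:7] "fff" (len 3) => palindrome
  [4:6] "ff" (len 2) => palindrome
  [5:7] "ff" (len 2) => palindrome
  [7:9] "ee" (len 2) => palindrome
Longest palindromic substring: "fff" with length 3

3


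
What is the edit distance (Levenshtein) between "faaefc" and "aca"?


Computing edit distance: "faaefc" -> "aca"
DP table:
           a    c    a
      0    1    2    3
  f   1    1    2    3
  a   2    1    2    2
  a   3    2    2    2
  e   4    3    3    3
  f   5    4    4    4
  c   6    5    4    5
Edit distance = dp[6][3] = 5

5


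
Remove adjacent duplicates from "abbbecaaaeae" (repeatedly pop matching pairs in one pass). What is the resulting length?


Input: abbbecaaaeae
Stack-based adjacent duplicate removal:
  Read 'a': push. Stack: a
  Read 'b': push. Stack: ab
  Read 'b': matches stack top 'b' => pop. Stack: a
  Read 'b': push. Stack: ab
  Read 'e': push. Stack: abe
  Read 'c': push. Stack: abec
  Read 'a': push. Stack: abeca
  Read 'a': matches stack top 'a' => pop. Stack: abec
  Read 'a': push. Stack: abeca
  Read 'e': push. Stack: abecae
  Read 'a': push. Stack: abecaea
  Read 'e': push. Stack: abecaeae
Final stack: "abecaeae" (length 8)

8


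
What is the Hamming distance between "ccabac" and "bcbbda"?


Comparing "ccabac" and "bcbbda" position by position:
  Position 0: 'c' vs 'b' => differ
  Position 1: 'c' vs 'c' => same
  Position 2: 'a' vs 'b' => differ
  Position 3: 'b' vs 'b' => same
  Position 4: 'a' vs 'd' => differ
  Position 5: 'c' vs 'a' => differ
Total differences (Hamming distance): 4

4


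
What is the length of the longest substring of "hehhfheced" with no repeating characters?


Input: "hehhfheced"
Sliding window (track last position of each char):
  Position 0 ('h'): window [0,0] length 1 -- new best
  Position 1 ('e'): window [0,1] length 2 -- new best
  Position 2 ('h'): repeat (last at 0), move window start to 1
  Position 2 ('h'): window [1,2] length 2
  Position 3 ('h'): repeat (last at 2), move window start to 3
  Position 3 ('h'): window [3,3] length 1
  Position 4 ('f'): window [3,4] length 2
  Position 5 ('h'): repeat (last at 3), move window start to 4
  Position 5 ('h'): window [4,5] length 2
  Position 6 ('e'): window [4,6] length 3 -- new best
  Position 7 ('c'): window [4,7] length 4 -- new best
  Position 8 ('e'): repeat (last at 6), move window start to 7
  Position 8 ('e'): window [7,8] length 2
  Position 9 ('d'): window [7,9] length 3
Longest substring with no repeats: "fhec" with length 4

4


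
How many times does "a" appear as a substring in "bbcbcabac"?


Searching for "a" in "bbcbcabac"
Scanning each position:
  Position 0: "b" => no
  Position 1: "b" => no
  Position 2: "c" => no
  Position 3: "b" => no
  Position 4: "c" => no
  Position 5: "a" => MATCH
  Position 6: "b" => no
  Position 7: "a" => MATCH
  Position 8: "c" => no
Total occurrences: 2

2


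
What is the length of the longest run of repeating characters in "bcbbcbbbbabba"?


Input: "bcbbcbbbbabba"
Scanning for longest run:
  Position 1 ('c'): new char, reset run to 1
  Position 2 ('b'): new char, reset run to 1
  Position 3 ('b'): continues run of 'b', length=2
  Position 4 ('c'): new char, reset run to 1
  Position 5 ('b'): new char, reset run to 1
  Position 6 ('b'): continues run of 'b', length=2
  Position 7 ('b'): continues run of 'b', length=3
  Position 8 ('b'): continues run of 'b', length=4
  Position 9 ('a'): new char, reset run to 1
  Position 10 ('b'): new char, reset run to 1
  Position 11 ('b'): continues run of 'b', length=2
  Position 12 ('a'): new char, reset run to 1
Longest run: 'b' with length 4

4


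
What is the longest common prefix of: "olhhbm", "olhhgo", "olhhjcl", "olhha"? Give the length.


Words: olhhbm, olhhgo, olhhjcl, olhha
  Position 0: all 'o' => match
  Position 1: all 'l' => match
  Position 2: all 'h' => match
  Position 3: all 'h' => match
  Position 4: ('b', 'g', 'j', 'a') => mismatch, stop
LCP = "olhh" (length 4)

4


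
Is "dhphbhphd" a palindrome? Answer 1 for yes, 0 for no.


Input: dhphbhphd
Reversed: dhphbhphd
  Compare pos 0 ('d') with pos 8 ('d'): match
  Compare pos 1 ('h') with pos 7 ('h'): match
  Compare pos 2 ('p') with pos 6 ('p'): match
  Compare pos 3 ('h') with pos 5 ('h'): match
Result: palindrome

1


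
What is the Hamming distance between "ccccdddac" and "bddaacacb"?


Comparing "ccccdddac" and "bddaacacb" position by position:
  Position 0: 'c' vs 'b' => differ
  Position 1: 'c' vs 'd' => differ
  Position 2: 'c' vs 'd' => differ
  Position 3: 'c' vs 'a' => differ
  Position 4: 'd' vs 'a' => differ
  Position 5: 'd' vs 'c' => differ
  Position 6: 'd' vs 'a' => differ
  Position 7: 'a' vs 'c' => differ
  Position 8: 'c' vs 'b' => differ
Total differences (Hamming distance): 9

9


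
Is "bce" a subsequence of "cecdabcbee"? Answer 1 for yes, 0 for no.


Check if "bce" is a subsequence of "cecdabcbee"
Greedy scan:
  Position 0 ('c'): no match needed
  Position 1 ('e'): no match needed
  Position 2 ('c'): no match needed
  Position 3 ('d'): no match needed
  Position 4 ('a'): no match needed
  Position 5 ('b'): matches sub[0] = 'b'
  Position 6 ('c'): matches sub[1] = 'c'
  Position 7 ('b'): no match needed
  Position 8 ('e'): matches sub[2] = 'e'
  Position 9 ('e'): no match needed
All 3 characters matched => is a subsequence

1


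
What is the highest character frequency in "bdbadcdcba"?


Input: bdbadcdcba
Character counts:
  'a': 2
  'b': 3
  'c': 2
  'd': 3
Maximum frequency: 3

3


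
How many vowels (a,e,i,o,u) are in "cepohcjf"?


Input: cepohcjf
Checking each character:
  'c' at position 0: consonant
  'e' at position 1: vowel (running total: 1)
  'p' at position 2: consonant
  'o' at position 3: vowel (running total: 2)
  'h' at position 4: consonant
  'c' at position 5: consonant
  'j' at position 6: consonant
  'f' at position 7: consonant
Total vowels: 2

2


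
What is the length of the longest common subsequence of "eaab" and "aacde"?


LCS of "eaab" and "aacde"
DP table:
           a    a    c    d    e
      0    0    0    0    0    0
  e   0    0    0    0    0    1
  a   0    1    1    1    1    1
  a   0    1    2    2    2    2
  b   0    1    2    2    2    2
LCS length = dp[4][5] = 2

2


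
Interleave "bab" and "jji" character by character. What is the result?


Interleaving "bab" and "jji":
  Position 0: 'b' from first, 'j' from second => "bj"
  Position 1: 'a' from first, 'j' from second => "aj"
  Position 2: 'b' from first, 'i' from second => "bi"
Result: bjajbi

bjajbi


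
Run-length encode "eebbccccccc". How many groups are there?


Input: eebbccccccc
Scanning for consecutive runs:
  Group 1: 'e' x 2 (positions 0-1)
  Group 2: 'b' x 2 (positions 2-3)
  Group 3: 'c' x 7 (positions 4-10)
Total groups: 3

3


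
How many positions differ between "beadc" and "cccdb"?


Comparing "beadc" and "cccdb" position by position:
  Position 0: 'b' vs 'c' => DIFFER
  Position 1: 'e' vs 'c' => DIFFER
  Position 2: 'a' vs 'c' => DIFFER
  Position 3: 'd' vs 'd' => same
  Position 4: 'c' vs 'b' => DIFFER
Positions that differ: 4

4


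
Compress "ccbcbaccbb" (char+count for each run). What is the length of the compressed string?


Input: ccbcbaccbb
Runs:
  'c' x 2 => "c2"
  'b' x 1 => "b1"
  'c' x 1 => "c1"
  'b' x 1 => "b1"
  'a' x 1 => "a1"
  'c' x 2 => "c2"
  'b' x 2 => "b2"
Compressed: "c2b1c1b1a1c2b2"
Compressed length: 14

14


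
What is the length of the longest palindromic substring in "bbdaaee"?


Input: "bbdaaee"
Checking substrings for palindromes:
  [0:2] "bb" (len 2) => palindrome
  [3:5] "aa" (len 2) => palindrome
  [5:7] "ee" (len 2) => palindrome
Longest palindromic substring: "bb" with length 2

2


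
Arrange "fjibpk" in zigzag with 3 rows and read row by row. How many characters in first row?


Zigzag "fjibpk" into 3 rows:
Placing characters:
  'f' => row 0
  'j' => row 1
  'i' => row 2
  'b' => row 1
  'p' => row 0
  'k' => row 1
Rows:
  Row 0: "fp"
  Row 1: "jbk"
  Row 2: "i"
First row length: 2

2


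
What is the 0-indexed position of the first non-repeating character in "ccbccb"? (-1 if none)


Input: ccbccb
Character frequencies:
  'b': 2
  'c': 4
Scanning left to right for freq == 1:
  Position 0 ('c'): freq=4, skip
  Position 1 ('c'): freq=4, skip
  Position 2 ('b'): freq=2, skip
  Position 3 ('c'): freq=4, skip
  Position 4 ('c'): freq=4, skip
  Position 5 ('b'): freq=2, skip
  No unique character found => answer = -1

-1


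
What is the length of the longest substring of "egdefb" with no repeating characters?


Input: "egdefb"
Sliding window (track last position of each char):
  Position 0 ('e'): window [0,0] length 1 -- new best
  Position 1 ('g'): window [0,1] length 2 -- new best
  Position 2 ('d'): window [0,2] length 3 -- new best
  Position 3 ('e'): repeat (last at 0), move window start to 1
  Position 3 ('e'): window [1,3] length 3
  Position 4 ('f'): window [1,4] length 4 -- new best
  Position 5 ('b'): window [1,5] length 5 -- new best
Longest substring with no repeats: "gdefb" with length 5

5


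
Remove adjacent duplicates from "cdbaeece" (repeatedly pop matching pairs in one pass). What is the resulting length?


Input: cdbaeece
Stack-based adjacent duplicate removal:
  Read 'c': push. Stack: c
  Read 'd': push. Stack: cd
  Read 'b': push. Stack: cdb
  Read 'a': push. Stack: cdba
  Read 'e': push. Stack: cdbae
  Read 'e': matches stack top 'e' => pop. Stack: cdba
  Read 'c': push. Stack: cdbac
  Read 'e': push. Stack: cdbace
Final stack: "cdbace" (length 6)

6


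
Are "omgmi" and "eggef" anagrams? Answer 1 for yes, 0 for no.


Strings: "omgmi", "eggef"
Sorted first:  gimmo
Sorted second: eefgg
Differ at position 0: 'g' vs 'e' => not anagrams

0


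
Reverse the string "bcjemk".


Input: bcjemk
Reading characters right to left:
  Position 5: 'k'
  Position 4: 'm'
  Position 3: 'e'
  Position 2: 'j'
  Position 1: 'c'
  Position 0: 'b'
Reversed: kmejcb

kmejcb


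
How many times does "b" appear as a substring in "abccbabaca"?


Searching for "b" in "abccbabaca"
Scanning each position:
  Position 0: "a" => no
  Position 1: "b" => MATCH
  Position 2: "c" => no
  Position 3: "c" => no
  Position 4: "b" => MATCH
  Position 5: "a" => no
  Position 6: "b" => MATCH
  Position 7: "a" => no
  Position 8: "c" => no
  Position 9: "a" => no
Total occurrences: 3

3


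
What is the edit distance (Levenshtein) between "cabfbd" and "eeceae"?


Computing edit distance: "cabfbd" -> "eeceae"
DP table:
           e    e    c    e    a    e
      0    1    2    3    4    5    6
  c   1    1    2    2    3    4    5
  a   2    2    2    3    3    3    4
  b   3    3    3    3    4    4    4
  f   4    4    4    4    4    5    5
  b   5    5    5    5    5    5    6
  d   6    6    6    6    6    6    6
Edit distance = dp[6][6] = 6

6


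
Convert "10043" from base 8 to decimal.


Input: "10043" in base 8
Positional expansion:
  Digit '1' (value 1) x 8^4 = 4096
  Digit '0' (value 0) x 8^3 = 0
  Digit '0' (value 0) x 8^2 = 0
  Digit '4' (value 4) x 8^1 = 32
  Digit '3' (value 3) x 8^0 = 3
Sum = 4131

4131


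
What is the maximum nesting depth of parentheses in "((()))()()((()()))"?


Input: "((()))()()((()()))"
Tracking depth:
  Position 0 '(': depth becomes 1
  Position 1 '(': depth becomes 2
  Position 2 '(': depth becomes 3
  Position 3 ')': depth becomes 2
  Position 4 ')': depth becomes 1
  Position 5 ')': depth becomes 0
  Position 6 '(': depth becomes 1
  Position 7 ')': depth becomes 0
  Position 8 '(': depth becomes 1
  Position 9 ')': depth becomes 0
  Position 10 '(': depth becomes 1
  Position 11 '(': depth becomes 2
  Position 12 '(': depth becomes 3
  Position 13 ')': depth becomes 2
  Position 14 '(': depth becomes 3
  Position 15 ')': depth becomes 2
  Position 16 ')': depth becomes 1
  Position 17 ')': depth becomes 0
Maximum depth reached: 3

3


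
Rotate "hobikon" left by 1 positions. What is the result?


Input: "hobikon", rotate left by 1
First 1 characters: "h"
Remaining characters: "obikon"
Concatenate remaining + first: "obikon" + "h" = "obikonh"

obikonh


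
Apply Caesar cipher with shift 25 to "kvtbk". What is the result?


Caesar cipher: shift "kvtbk" by 25
  'k' (pos 10) + 25 = pos 9 = 'j'
  'v' (pos 21) + 25 = pos 20 = 'u'
  't' (pos 19) + 25 = pos 18 = 's'
  'b' (pos 1) + 25 = pos 0 = 'a'
  'k' (pos 10) + 25 = pos 9 = 'j'
Result: jusaj

jusaj


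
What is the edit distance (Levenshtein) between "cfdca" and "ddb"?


Computing edit distance: "cfdca" -> "ddb"
DP table:
           d    d    b
      0    1    2    3
  c   1    1    2    3
  f   2    2    2    3
  d   3    2    2    3
  c   4    3    3    3
  a   5    4    4    4
Edit distance = dp[5][3] = 4

4


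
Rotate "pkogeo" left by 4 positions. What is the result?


Input: "pkogeo", rotate left by 4
First 4 characters: "pkog"
Remaining characters: "eo"
Concatenate remaining + first: "eo" + "pkog" = "eopkog"

eopkog


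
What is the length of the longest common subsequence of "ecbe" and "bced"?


LCS of "ecbe" and "bced"
DP table:
           b    c    e    d
      0    0    0    0    0
  e   0    0    0    1    1
  c   0    0    1    1    1
  b   0    1    1    1    1
  e   0    1    1    2    2
LCS length = dp[4][4] = 2

2


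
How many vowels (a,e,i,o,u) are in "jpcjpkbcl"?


Input: jpcjpkbcl
Checking each character:
  'j' at position 0: consonant
  'p' at position 1: consonant
  'c' at position 2: consonant
  'j' at position 3: consonant
  'p' at position 4: consonant
  'k' at position 5: consonant
  'b' at position 6: consonant
  'c' at position 7: consonant
  'l' at position 8: consonant
Total vowels: 0

0


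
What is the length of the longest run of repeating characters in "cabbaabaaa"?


Input: "cabbaabaaa"
Scanning for longest run:
  Position 1 ('a'): new char, reset run to 1
  Position 2 ('b'): new char, reset run to 1
  Position 3 ('b'): continues run of 'b', length=2
  Position 4 ('a'): new char, reset run to 1
  Position 5 ('a'): continues run of 'a', length=2
  Position 6 ('b'): new char, reset run to 1
  Position 7 ('a'): new char, reset run to 1
  Position 8 ('a'): continues run of 'a', length=2
  Position 9 ('a'): continues run of 'a', length=3
Longest run: 'a' with length 3

3


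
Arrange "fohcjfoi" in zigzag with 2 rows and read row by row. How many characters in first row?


Zigzag "fohcjfoi" into 2 rows:
Placing characters:
  'f' => row 0
  'o' => row 1
  'h' => row 0
  'c' => row 1
  'j' => row 0
  'f' => row 1
  'o' => row 0
  'i' => row 1
Rows:
  Row 0: "fhjo"
  Row 1: "ocfi"
First row length: 4

4


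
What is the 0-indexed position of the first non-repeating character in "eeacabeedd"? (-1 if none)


Input: eeacabeedd
Character frequencies:
  'a': 2
  'b': 1
  'c': 1
  'd': 2
  'e': 4
Scanning left to right for freq == 1:
  Position 0 ('e'): freq=4, skip
  Position 1 ('e'): freq=4, skip
  Position 2 ('a'): freq=2, skip
  Position 3 ('c'): unique! => answer = 3

3
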